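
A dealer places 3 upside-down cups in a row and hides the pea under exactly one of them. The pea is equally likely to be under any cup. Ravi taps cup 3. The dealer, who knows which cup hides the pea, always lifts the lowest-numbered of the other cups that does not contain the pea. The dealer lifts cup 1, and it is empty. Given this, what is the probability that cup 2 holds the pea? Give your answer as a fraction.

1/2

Apply Bayes' rule, conditioning on where the pea actually is.
If it is under cup 1 (prior 1/3): the dealer opened cup 1, so this case is ruled out; weight (1/3)·0 = 0.
If it is under either of cups 2 and 3 (prior 1/3 each): cup 1 is the lowest-numbered option available, probability 1; weight (1/3)·1 = 1/3 each.
The weights sum to 2/3.
So P(the pea under cup 2 | the dealer opened cup 1) = (1/3) / (2/3) = 1/2.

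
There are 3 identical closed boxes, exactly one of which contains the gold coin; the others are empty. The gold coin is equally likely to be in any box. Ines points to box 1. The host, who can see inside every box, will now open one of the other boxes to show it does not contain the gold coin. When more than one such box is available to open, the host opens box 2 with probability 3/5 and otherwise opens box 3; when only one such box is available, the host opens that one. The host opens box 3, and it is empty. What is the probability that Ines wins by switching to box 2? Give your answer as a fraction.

Apply Bayes' rule, conditioning on where the gold coin actually is.
If it is in box 1 (prior 1/3): box 2 is available but not opened, probability 2/5; weight (1/3)·(2/5) = 2/15.
If it is in box 2 (prior 1/3): only box 3 is available, probability 1; weight (1/3)·1 = 1/3.
If it is in box 3 (prior 1/3): the host opened box 3, so this case is ruled out; weight (1/3)·0 = 0.
The weights sum to 7/15.
So P(the gold coin in box 2 | the host opened box 3) = (1/3) / (7/15) = 5/7.

5/7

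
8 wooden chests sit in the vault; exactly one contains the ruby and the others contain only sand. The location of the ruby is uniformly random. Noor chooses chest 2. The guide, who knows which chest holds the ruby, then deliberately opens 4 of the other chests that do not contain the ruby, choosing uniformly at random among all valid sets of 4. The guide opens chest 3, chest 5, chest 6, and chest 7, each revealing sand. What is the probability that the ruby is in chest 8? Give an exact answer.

7/24

Apply Bayes' rule, conditioning on where the ruby actually is.
If it is in any of chests 1, 4, and 8 (prior 1/8 each): the guide has 15 equally likely choices, so probability 1/15; weight (1/8)·(1/15) = 1/120 each.
If it is in chest 2 (prior 1/8): the guide has 35 equally likely choices, so probability 1/35; weight (1/8)·(1/35) = 1/280.
If it is in any of chests 3, 5, 6, and 7 (prior 1/8 each): that chest was opened and seen not to hold the prize — ruled out; weight (1/8)·0 = 0 each.
The weights sum to 1/35.
So P(the ruby in chest 8 | the guide opened chest 3, chest 5, chest 6, and chest 7) = (1/120) / (1/35) = 7/24.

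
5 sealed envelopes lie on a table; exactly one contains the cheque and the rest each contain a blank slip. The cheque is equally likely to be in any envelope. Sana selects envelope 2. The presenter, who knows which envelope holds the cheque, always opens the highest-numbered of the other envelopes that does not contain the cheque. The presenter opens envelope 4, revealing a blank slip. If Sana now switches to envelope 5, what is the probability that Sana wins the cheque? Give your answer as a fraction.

1

Consider each possible location of the cheque in turn.
If it is in any of envelopes 1, 2, and 3 (prior 1/5 each): the presenter would have opened envelope 5 instead, probability 0; weight (1/5)·0 = 0 each.
If it is in envelope 4 (prior 1/5): the presenter opened envelope 4, so this case is ruled out; weight (1/5)·0 = 0.
If it is in envelope 5 (prior 1/5): envelope 4 is the highest-numbered option available, probability 1; weight (1/5)·1 = 1/5.
The weights sum to 1/5.
So P(the cheque in envelope 5 | the presenter opened envelope 4) = (1/5) / (1/5) = 1.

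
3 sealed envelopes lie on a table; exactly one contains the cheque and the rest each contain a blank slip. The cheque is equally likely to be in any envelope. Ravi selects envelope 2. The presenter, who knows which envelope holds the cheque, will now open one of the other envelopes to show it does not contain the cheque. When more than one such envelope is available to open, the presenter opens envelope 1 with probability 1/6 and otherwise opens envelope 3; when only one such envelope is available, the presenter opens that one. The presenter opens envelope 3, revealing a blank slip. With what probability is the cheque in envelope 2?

Consider each possible location of the cheque in turn.
If it is in envelope 1 (prior 1/3): only envelope 3 is available, probability 1; weight (1/3)·1 = 1/3.
If it is in envelope 2 (prior 1/3): envelope 1 is available but not opened, probability 5/6; weight (1/3)·(5/6) = 5/18.
If it is in envelope 3 (prior 1/3): the presenter opened envelope 3, so this case is ruled out; weight (1/3)·0 = 0.
The weights sum to 11/18.
So P(the cheque in envelope 2 | the presenter opened envelope 3) = (5/18) / (11/18) = 5/11.

5/11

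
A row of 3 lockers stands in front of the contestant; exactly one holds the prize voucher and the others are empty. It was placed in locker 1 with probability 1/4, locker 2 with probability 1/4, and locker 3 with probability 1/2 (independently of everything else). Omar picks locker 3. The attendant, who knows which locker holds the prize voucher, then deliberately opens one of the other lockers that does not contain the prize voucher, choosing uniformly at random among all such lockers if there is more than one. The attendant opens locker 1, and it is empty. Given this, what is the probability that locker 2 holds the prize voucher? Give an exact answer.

1/2

Apply Bayes' rule, conditioning on where the prize voucher actually is.
If it is in locker 1 (prior 1/4): the attendant opened locker 1, so this case is ruled out; weight (1/4)·0 = 0.
If it is in locker 2 (prior 1/4): the attendant has no choice, probability 1; weight (1/4)·1 = 1/4.
If it is in locker 3 (prior 1/2): the attendant has 2 equally likely choices, so probability 1/2; weight (1/2)·(1/2) = 1/4.
The weights sum to 1/2.
So P(the prize voucher in locker 2 | the attendant opened locker 1) = (1/4) / (1/2) = 1/2.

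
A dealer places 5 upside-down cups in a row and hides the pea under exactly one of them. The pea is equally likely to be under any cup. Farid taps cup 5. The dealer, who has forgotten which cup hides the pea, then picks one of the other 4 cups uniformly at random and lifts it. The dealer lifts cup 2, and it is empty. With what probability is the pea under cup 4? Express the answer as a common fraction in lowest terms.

1/4

Apply Bayes' rule, conditioning on where the pea actually is.
If it is under any of cups 1, 3, 4, and 5 (prior 1/5 each): the dealer picks cup 2 with probability 1/4 regardless, and it is not the prize; weight (1/5)·(1/4) = 1/20 each.
If it is under cup 2 (prior 1/5): the dealer opened cup 2, so this case is ruled out; weight (1/5)·0 = 0.
The weights sum to 1/5.
So P(the pea under cup 4 | the dealer opened cup 2) = (1/20) / (1/5) = 1/4.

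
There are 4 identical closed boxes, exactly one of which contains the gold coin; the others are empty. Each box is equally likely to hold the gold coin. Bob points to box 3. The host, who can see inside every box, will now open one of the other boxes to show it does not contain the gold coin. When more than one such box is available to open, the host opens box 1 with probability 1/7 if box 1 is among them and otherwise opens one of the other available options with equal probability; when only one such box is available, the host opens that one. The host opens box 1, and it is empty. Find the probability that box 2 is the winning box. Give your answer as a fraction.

Consider each possible location of the gold coin in turn.
If it is in box 1 (prior 1/4): the host opened box 1, so this case is ruled out; weight (1/4)·0 = 0.
If it is in any of boxes 2, 3, and 4 (prior 1/4 each): box 1 is available, opened with probability 1/7; weight (1/4)·(1/7) = 1/28 each.
The weights sum to 3/28.
So P(the gold coin in box 2 | the host opened box 1) = (1/28) / (3/28) = 1/3.

1/3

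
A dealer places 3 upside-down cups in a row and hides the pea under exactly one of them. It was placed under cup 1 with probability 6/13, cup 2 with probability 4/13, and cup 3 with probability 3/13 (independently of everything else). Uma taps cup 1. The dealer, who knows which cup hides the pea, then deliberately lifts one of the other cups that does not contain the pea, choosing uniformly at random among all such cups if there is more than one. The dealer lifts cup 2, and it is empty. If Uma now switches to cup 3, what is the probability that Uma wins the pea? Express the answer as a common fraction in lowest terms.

1/2

Consider each possible location of the pea in turn.
If it is under cup 1 (prior 6/13): the dealer has 2 equally likely choices, so probability 1/2; weight (6/13)·(1/2) = 3/13.
If it is under cup 2 (prior 4/13): the dealer opened cup 2, so this case is ruled out; weight (4/13)·0 = 0.
If it is under cup 3 (prior 3/13): the dealer has no choice, probability 1; weight (3/13)·1 = 3/13.
The weights sum to 6/13.
So P(the pea under cup 3 | the dealer opened cup 2) = (3/13) / (6/13) = 1/2.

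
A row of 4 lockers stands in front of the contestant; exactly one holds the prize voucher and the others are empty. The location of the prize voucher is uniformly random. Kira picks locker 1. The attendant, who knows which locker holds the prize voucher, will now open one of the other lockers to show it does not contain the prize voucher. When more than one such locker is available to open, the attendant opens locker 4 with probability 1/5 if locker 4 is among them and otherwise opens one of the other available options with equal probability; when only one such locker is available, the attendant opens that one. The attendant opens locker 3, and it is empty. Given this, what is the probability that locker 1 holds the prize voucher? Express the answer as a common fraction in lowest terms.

4/17

Consider each possible location of the prize voucher in turn.
If it is in locker 1 (prior 1/4): locker 4 is available but not opened; locker 3 gets probability (1 − 1/5)/2 = 2/5; weight (1/4)·(2/5) = 1/10.
If it is in locker 2 (prior 1/4): locker 4 is available but not opened, probability 4/5; weight (1/4)·(4/5) = 1/5.
If it is in locker 3 (prior 1/4): the attendant opened locker 3, so this case is ruled out; weight (1/4)·0 = 0.
If it is in locker 4 (prior 1/4): locker 4 holds the prize so is unavailable; the attendant chooses uniformly among the 2 others, probability 1/2; weight (1/4)·(1/2) = 1/8.
The weights sum to 17/40.
So P(the prize voucher in locker 1 | the attendant opened locker 3) = (1/10) / (17/40) = 4/17.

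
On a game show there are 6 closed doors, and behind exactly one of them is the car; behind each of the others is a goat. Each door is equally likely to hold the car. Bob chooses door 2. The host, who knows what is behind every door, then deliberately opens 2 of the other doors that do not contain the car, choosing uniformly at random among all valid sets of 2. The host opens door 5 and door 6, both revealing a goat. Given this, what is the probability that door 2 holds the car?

Consider each possible location of the car in turn.
If it is behind any of doors 1, 3, and 4 (prior 1/6 each): the host has 6 equally likely choices, so probability 1/6; weight (1/6)·(1/6) = 1/36 each.
If it is behind door 2 (prior 1/6): the host has 10 equally likely choices, so probability 1/10; weight (1/6)·(1/10) = 1/60.
If it is behind either of doors 5 and 6 (prior 1/6 each): that door was opened and seen not to hold the prize — ruled out; weight (1/6)·0 = 0 each.
The weights sum to 1/10.
So P(the car behind door 2 | the host opened door 5 and door 6) = (1/60) / (1/10) = 1/6.

1/6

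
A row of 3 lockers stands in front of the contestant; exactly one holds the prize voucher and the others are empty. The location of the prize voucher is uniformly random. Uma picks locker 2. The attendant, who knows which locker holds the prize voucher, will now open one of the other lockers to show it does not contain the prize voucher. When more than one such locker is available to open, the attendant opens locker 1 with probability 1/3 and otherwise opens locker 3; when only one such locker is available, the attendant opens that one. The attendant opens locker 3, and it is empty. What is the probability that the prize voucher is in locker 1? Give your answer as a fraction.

3/5

Consider each possible location of the prize voucher in turn.
If it is in locker 1 (prior 1/3): only locker 3 is available, probability 1; weight (1/3)·1 = 1/3.
If it is in locker 2 (prior 1/3): locker 1 is available but not opened, probability 2/3; weight (1/3)·(2/3) = 2/9.
If it is in locker 3 (prior 1/3): the attendant opened locker 3, so this case is ruled out; weight (1/3)·0 = 0.
The weights sum to 5/9.
So P(the prize voucher in locker 1 | the attendant opened locker 3) = (1/3) / (5/9) = 3/5.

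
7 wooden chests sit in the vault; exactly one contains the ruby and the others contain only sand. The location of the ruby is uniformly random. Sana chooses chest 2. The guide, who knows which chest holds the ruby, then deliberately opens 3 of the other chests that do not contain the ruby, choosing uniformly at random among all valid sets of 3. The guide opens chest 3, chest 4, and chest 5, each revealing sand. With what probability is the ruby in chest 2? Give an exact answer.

1/7

Condition on the true location of the ruby.
If it is in any of chests 1, 6, and 7 (prior 1/7 each): the guide has 10 equally likely choices, so probability 1/10; weight (1/7)·(1/10) = 1/70 each.
If it is in chest 2 (prior 1/7): the guide has 20 equally likely choices, so probability 1/20; weight (1/7)·(1/20) = 1/140.
If it is in any of chests 3, 4, and 5 (prior 1/7 each): that chest was opened and seen not to hold the prize — ruled out; weight (1/7)·0 = 0 each.
The weights sum to 1/20.
So P(the ruby in chest 2 | the guide opened chest 3, chest 4, and chest 5) = (1/140) / (1/20) = 1/7.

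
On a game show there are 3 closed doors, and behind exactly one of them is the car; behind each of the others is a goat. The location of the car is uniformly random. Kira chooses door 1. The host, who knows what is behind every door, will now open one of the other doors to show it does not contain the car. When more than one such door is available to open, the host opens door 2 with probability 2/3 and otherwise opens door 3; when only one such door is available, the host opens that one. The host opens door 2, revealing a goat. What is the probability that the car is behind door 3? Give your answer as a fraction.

3/5

Consider each possible location of the car in turn.
If it is behind door 1 (prior 1/3): door 2 is available, opened with probability 2/3; weight (1/3)·(2/3) = 2/9.
If it is behind door 2 (prior 1/3): the host opened door 2, so this case is ruled out; weight (1/3)·0 = 0.
If it is behind door 3 (prior 1/3): only door 2 is available, probability 1; weight (1/3)·1 = 1/3.
The weights sum to 5/9.
So P(the car behind door 3 | the host opened door 2) = (1/3) / (5/9) = 3/5.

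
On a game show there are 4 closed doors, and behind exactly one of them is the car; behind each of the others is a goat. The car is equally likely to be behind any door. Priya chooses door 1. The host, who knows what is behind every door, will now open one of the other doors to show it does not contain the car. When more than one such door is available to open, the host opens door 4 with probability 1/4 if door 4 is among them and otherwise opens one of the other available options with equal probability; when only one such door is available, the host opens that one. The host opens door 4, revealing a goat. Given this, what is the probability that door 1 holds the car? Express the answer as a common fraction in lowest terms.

Condition on the true location of the car.
If it is behind any of doors 1, 2, and 3 (prior 1/4 each): door 4 is available, opened with probability 1/4; weight (1/4)·(1/4) = 1/16 each.
If it is behind door 4 (prior 1/4): the host opened door 4, so this case is ruled out; weight (1/4)·0 = 0.
The weights sum to 3/16.
So P(the car behind door 1 | the host opened door 4) = (1/16) / (3/16) = 1/3.

1/3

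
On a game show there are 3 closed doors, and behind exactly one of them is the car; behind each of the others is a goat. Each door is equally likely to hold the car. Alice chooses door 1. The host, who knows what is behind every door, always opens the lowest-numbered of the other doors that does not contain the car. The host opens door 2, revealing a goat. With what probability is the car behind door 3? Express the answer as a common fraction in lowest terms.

Consider each possible location of the car in turn.
If it is behind either of doors 1 and 3 (prior 1/3 each): door 2 is the lowest-numbered option available, probability 1; weight (1/3)·1 = 1/3 each.
If it is behind door 2 (prior 1/3): the host opened door 2, so this case is ruled out; weight (1/3)·0 = 0.
The weights sum to 2/3.
So P(the car behind door 3 | the host opened door 2) = (1/3) / (2/3) = 1/2.

1/2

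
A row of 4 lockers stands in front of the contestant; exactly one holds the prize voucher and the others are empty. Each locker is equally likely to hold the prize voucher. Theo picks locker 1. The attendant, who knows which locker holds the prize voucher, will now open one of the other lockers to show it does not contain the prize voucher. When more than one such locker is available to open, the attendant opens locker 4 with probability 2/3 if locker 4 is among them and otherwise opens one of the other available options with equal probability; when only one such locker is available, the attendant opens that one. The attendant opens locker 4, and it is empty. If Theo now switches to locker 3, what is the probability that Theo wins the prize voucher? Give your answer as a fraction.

1/3

Apply Bayes' rule, conditioning on where the prize voucher actually is.
If it is in any of lockers 1, 2, and 3 (prior 1/4 each): locker 4 is available, opened with probability 2/3; weight (1/4)·(2/3) = 1/6 each.
If it is in locker 4 (prior 1/4): the attendant opened locker 4, so this case is ruled out; weight (1/4)·0 = 0.
The weights sum to 1/2.
So P(the prize voucher in locker 3 | the attendant opened locker 4) = (1/6) / (1/2) = 1/3.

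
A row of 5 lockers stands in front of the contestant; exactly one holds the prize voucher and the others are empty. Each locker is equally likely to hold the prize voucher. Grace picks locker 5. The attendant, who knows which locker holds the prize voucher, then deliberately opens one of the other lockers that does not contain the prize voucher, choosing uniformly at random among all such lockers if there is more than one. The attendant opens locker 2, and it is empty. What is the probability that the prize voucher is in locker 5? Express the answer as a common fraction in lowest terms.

1/5

Condition on the true location of the prize voucher.
If it is in any of lockers 1, 3, and 4 (prior 1/5 each): the attendant has 3 equally likely choices, so probability 1/3; weight (1/5)·(1/3) = 1/15 each.
If it is in locker 2 (prior 1/5): the attendant opened locker 2, so this case is ruled out; weight (1/5)·0 = 0.
If it is in locker 5 (prior 1/5): the attendant has 4 equally likely choices, so probability 1/4; weight (1/5)·(1/4) = 1/20.
The weights sum to 1/4.
So P(the prize voucher in locker 5 | the attendant opened locker 2) = (1/20) / (1/4) = 1/5.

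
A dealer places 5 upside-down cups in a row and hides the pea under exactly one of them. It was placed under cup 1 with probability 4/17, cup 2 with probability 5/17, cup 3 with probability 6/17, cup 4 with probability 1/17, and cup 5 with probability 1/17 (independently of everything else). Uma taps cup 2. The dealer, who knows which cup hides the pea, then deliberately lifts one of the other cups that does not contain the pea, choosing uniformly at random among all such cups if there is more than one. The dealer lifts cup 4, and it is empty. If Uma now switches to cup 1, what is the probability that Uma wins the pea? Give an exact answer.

16/59

Consider each possible location of the pea in turn.
If it is under cup 1 (prior 4/17): the dealer has 3 equally likely choices, so probability 1/3; weight (4/17)·(1/3) = 4/51.
If it is under cup 2 (prior 5/17): the dealer has 4 equally likely choices, so probability 1/4; weight (5/17)·(1/4) = 5/68.
If it is under cup 3 (prior 6/17): the dealer has 3 equally likely choices, so probability 1/3; weight (6/17)·(1/3) = 2/17.
If it is under cup 4 (prior 1/17): the dealer opened cup 4, so this case is ruled out; weight (1/17)·0 = 0.
If it is under cup 5 (prior 1/17): the dealer has 3 equally likely choices, so probability 1/3; weight (1/17)·(1/3) = 1/51.
The weights sum to 59/204.
So P(the pea under cup 1 | the dealer opened cup 4) = (4/51) / (59/204) = 16/59.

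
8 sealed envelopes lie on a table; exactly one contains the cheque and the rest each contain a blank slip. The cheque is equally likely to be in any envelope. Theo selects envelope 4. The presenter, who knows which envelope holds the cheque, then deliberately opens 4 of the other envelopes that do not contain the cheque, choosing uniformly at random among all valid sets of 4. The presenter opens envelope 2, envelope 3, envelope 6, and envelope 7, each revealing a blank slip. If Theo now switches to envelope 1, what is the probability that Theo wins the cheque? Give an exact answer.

Condition on the true location of the cheque.
If it is in any of envelopes 1, 5, and 8 (prior 1/8 each): the presenter has 15 equally likely choices, so probability 1/15; weight (1/8)·(1/15) = 1/120 each.
If it is in any of envelopes 2, 3, 6, and 7 (prior 1/8 each): that envelope was opened and seen not to hold the prize — ruled out; weight (1/8)·0 = 0 each.
If it is in envelope 4 (prior 1/8): the presenter has 35 equally likely choices, so probability 1/35; weight (1/8)·(1/35) = 1/280.
The weights sum to 1/35.
So P(the cheque in envelope 1 | the presenter opened envelope 2, envelope 3, envelope 6, and envelope 7) = (1/120) / (1/35) = 7/24.

7/24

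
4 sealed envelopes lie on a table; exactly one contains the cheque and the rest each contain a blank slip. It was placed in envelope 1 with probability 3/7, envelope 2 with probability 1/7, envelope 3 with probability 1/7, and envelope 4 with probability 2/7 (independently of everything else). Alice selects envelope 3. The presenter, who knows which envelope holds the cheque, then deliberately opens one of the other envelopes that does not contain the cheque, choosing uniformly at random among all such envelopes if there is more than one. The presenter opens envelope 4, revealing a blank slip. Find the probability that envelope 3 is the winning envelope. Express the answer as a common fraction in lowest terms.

1/7

Condition on the true location of the cheque.
If it is in envelope 1 (prior 3/7): the presenter has 2 equally likely choices, so probability 1/2; weight (3/7)·(1/2) = 3/14.
If it is in envelope 2 (prior 1/7): the presenter has 2 equally likely choices, so probability 1/2; weight (1/7)·(1/2) = 1/14.
If it is in envelope 3 (prior 1/7): the presenter has 3 equally likely choices, so probability 1/3; weight (1/7)·(1/3) = 1/21.
If it is in envelope 4 (prior 2/7): the presenter opened envelope 4, so this case is ruled out; weight (2/7)·0 = 0.
The weights sum to 1/3.
So P(the cheque in envelope 3 | the presenter opened envelope 4) = (1/21) / (1/3) = 1/7.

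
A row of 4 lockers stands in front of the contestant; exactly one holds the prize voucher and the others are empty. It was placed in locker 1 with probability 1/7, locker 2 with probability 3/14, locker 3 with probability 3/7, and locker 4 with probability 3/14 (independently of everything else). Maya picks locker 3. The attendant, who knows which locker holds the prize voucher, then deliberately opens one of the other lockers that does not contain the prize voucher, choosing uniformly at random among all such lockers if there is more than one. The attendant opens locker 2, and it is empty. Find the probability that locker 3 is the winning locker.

Apply Bayes' rule, conditioning on where the prize voucher actually is.
If it is in locker 1 (prior 1/7): the attendant has 2 equally likely choices, so probability 1/2; weight (1/7)·(1/2) = 1/14.
If it is in locker 2 (prior 3/14): the attendant opened locker 2, so this case is ruled out; weight (3/14)·0 = 0.
If it is in locker 3 (prior 3/7): the attendant has 3 equally likely choices, so probability 1/3; weight (3/7)·(1/3) = 1/7.
If it is in locker 4 (prior 3/14): the attendant has 2 equally likely choices, so probability 1/2; weight (3/14)·(1/2) = 3/28.
The weights sum to 9/28.
So P(the prize voucher in locker 3 | the attendant opened locker 2) = (1/7) / (9/28) = 4/9.

4/9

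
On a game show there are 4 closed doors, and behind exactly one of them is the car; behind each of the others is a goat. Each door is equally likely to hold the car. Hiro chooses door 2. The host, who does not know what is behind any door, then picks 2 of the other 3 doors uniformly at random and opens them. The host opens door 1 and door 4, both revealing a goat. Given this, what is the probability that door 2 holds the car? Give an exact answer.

1/2

Apply Bayes' rule, conditioning on where the car actually is.
If it is behind either of doors 1 and 4 (prior 1/4 each): that door was opened and seen not to hold the prize — ruled out; weight (1/4)·0 = 0 each.
If it is behind either of doors 2 and 3 (prior 1/4 each): the host picks exactly this set with probability 1/3 regardless, and none is the prize; weight (1/4)·(1/3) = 1/12 each.
The weights sum to 1/6.
So P(the car behind door 2 | the host opened door 1 and door 4) = (1/12) / (1/6) = 1/2.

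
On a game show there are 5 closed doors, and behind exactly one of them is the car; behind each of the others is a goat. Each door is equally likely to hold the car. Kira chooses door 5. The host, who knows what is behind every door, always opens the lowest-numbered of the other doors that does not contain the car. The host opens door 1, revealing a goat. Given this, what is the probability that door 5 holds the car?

1/4

Apply Bayes' rule, conditioning on where the car actually is.
If it is behind door 1 (prior 1/5): the host opened door 1, so this case is ruled out; weight (1/5)·0 = 0.
If it is behind any of doors 2, 3, 4, and 5 (prior 1/5 each): door 1 is the lowest-numbered option available, probability 1; weight (1/5)·1 = 1/5 each.
The weights sum to 4/5.
So P(the car behind door 5 | the host opened door 1) = (1/5) / (4/5) = 1/4.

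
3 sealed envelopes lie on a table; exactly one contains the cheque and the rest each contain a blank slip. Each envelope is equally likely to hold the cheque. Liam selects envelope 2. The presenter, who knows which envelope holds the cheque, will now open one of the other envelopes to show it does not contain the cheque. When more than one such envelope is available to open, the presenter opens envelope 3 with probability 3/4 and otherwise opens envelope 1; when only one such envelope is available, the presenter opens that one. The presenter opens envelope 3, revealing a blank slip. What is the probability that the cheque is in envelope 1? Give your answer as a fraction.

4/7

Apply Bayes' rule, conditioning on where the cheque actually is.
If it is in envelope 1 (prior 1/3): only envelope 3 is available, probability 1; weight (1/3)·1 = 1/3.
If it is in envelope 2 (prior 1/3): envelope 3 is available, opened with probability 3/4; weight (1/3)·(3/4) = 1/4.
If it is in envelope 3 (prior 1/3): the presenter opened envelope 3, so this case is ruled out; weight (1/3)·0 = 0.
The weights sum to 7/12.
So P(the cheque in envelope 1 | the presenter opened envelope 3) = (1/3) / (7/12) = 4/7.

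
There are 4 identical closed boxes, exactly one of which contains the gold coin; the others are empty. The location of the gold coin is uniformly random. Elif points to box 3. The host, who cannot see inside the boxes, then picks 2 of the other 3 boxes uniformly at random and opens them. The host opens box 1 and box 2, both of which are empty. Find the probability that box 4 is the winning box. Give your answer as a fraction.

Consider each possible location of the gold coin in turn.
If it is in either of boxes 1 and 2 (prior 1/4 each): that box was opened and seen not to hold the prize — ruled out; weight (1/4)·0 = 0 each.
If it is in either of boxes 3 and 4 (prior 1/4 each): the host picks exactly this set with probability 1/3 regardless, and none is the prize; weight (1/4)·(1/3) = 1/12 each.
The weights sum to 1/6.
So P(the gold coin in box 4 | the host opened box 1 and box 2) = (1/12) / (1/6) = 1/2.

1/2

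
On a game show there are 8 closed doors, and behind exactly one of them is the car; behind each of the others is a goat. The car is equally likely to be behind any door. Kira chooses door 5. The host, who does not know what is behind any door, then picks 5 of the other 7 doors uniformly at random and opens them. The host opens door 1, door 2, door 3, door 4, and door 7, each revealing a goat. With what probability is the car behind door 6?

1/3

Condition on the true location of the car.
If it is behind any of doors 1, 2, 3, 4, and 7 (prior 1/8 each): that door was opened and seen not to hold the prize — ruled out; weight (1/8)·0 = 0 each.
If it is behind any of doors 5, 6, and 8 (prior 1/8 each): the host picks exactly this set with probability 1/21 regardless, and none is the prize; weight (1/8)·(1/21) = 1/168 each.
The weights sum to 1/56.
So P(the car behind door 6 | the host opened door 1, door 2, door 3, door 4, and door 7) = (1/168) / (1/56) = 1/3.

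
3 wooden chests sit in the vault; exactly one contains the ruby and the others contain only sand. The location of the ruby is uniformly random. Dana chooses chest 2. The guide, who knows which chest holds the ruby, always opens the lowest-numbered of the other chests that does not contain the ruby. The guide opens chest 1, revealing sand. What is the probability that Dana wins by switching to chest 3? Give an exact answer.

Apply Bayes' rule, conditioning on where the ruby actually is.
If it is in chest 1 (prior 1/3): the guide opened chest 1, so this case is ruled out; weight (1/3)·0 = 0.
If it is in either of chests 2 and 3 (prior 1/3 each): chest 1 is the lowest-numbered option available, probability 1; weight (1/3)·1 = 1/3 each.
The weights sum to 2/3.
So P(the ruby in chest 3 | the guide opened chest 1) = (1/3) / (2/3) = 1/2.

1/2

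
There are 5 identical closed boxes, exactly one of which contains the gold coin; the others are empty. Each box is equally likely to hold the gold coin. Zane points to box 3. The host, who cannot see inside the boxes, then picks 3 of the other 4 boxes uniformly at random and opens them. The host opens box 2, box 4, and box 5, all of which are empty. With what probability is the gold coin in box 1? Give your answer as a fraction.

Consider each possible location of the gold coin in turn.
If it is in either of boxes 1 and 3 (prior 1/5 each): the host picks exactly this set with probability 1/4 regardless, and none is the prize; weight (1/5)·(1/4) = 1/20 each.
If it is in any of boxes 2, 4, and 5 (prior 1/5 each): that box was opened and seen not to hold the prize — ruled out; weight (1/5)·0 = 0 each.
The weights sum to 1/10.
So P(the gold coin in box 1 | the host opened box 2, box 4, and box 5) = (1/20) / (1/10) = 1/2.

1/2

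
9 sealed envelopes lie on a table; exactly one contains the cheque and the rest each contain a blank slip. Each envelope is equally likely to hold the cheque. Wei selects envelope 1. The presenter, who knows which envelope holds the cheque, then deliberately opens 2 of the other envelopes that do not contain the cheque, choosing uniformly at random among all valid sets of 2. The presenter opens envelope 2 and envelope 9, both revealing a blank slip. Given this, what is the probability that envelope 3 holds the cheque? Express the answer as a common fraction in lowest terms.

Condition on the true location of the cheque.
If it is in envelope 1 (prior 1/9): the presenter has 28 equally likely choices, so probability 1/28; weight (1/9)·(1/28) = 1/252.
If it is in either of envelopes 2 and 9 (prior 1/9 each): that envelope was opened and seen not to hold the prize — ruled out; weight (1/9)·0 = 0 each.
If it is in any of envelopes 3, 4, 5, 6, 7, and 8 (prior 1/9 each): the presenter has 21 equally likely choices, so probability 1/21; weight (1/9)·(1/21) = 1/189 each.
The weights sum to 1/28.
So P(the cheque in envelope 3 | the presenter opened envelope 2 and envelope 9) = (1/189) / (1/28) = 4/27.

4/27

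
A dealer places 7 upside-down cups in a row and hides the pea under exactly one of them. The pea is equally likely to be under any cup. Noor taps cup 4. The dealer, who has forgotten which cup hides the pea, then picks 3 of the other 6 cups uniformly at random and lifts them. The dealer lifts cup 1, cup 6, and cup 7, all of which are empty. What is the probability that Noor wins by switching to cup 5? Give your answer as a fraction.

Condition on the true location of the pea.
If it is under any of cups 1, 6, and 7 (prior 1/7 each): that cup was opened and seen not to hold the prize — ruled out; weight (1/7)·0 = 0 each.
If it is under any of cups 2, 3, 4, and 5 (prior 1/7 each): the dealer picks exactly this set with probability 1/20 regardless, and none is the prize; weight (1/7)·(1/20) = 1/140 each.
The weights sum to 1/35.
So P(the pea under cup 5 | the dealer opened cup 1, cup 6, and cup 7) = (1/140) / (1/35) = 1/4.

1/4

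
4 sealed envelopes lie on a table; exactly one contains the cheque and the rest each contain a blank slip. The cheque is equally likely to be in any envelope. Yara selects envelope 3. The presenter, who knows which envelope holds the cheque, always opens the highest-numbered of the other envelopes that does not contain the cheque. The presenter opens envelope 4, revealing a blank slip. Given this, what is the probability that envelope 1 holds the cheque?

1/3

Consider each possible location of the cheque in turn.
If it is in any of envelopes 1, 2, and 3 (prior 1/4 each): envelope 4 is the highest-numbered option available, probability 1; weight (1/4)·1 = 1/4 each.
If it is in envelope 4 (prior 1/4): the presenter opened envelope 4, so this case is ruled out; weight (1/4)·0 = 0.
The weights sum to 3/4.
So P(the cheque in envelope 1 | the presenter opened envelope 4) = (1/4) / (3/4) = 1/3.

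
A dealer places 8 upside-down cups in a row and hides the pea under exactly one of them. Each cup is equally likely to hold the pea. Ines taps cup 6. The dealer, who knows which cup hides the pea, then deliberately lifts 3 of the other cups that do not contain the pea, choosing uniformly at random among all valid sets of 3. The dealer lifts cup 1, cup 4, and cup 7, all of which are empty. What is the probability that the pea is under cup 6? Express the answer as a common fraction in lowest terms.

1/8

Apply Bayes' rule, conditioning on where the pea actually is.
If it is under any of cups 1, 4, and 7 (prior 1/8 each): that cup was opened and seen not to hold the prize — ruled out; weight (1/8)·0 = 0 each.
If it is under any of cups 2, 3, 5, and 8 (prior 1/8 each): the dealer has 20 equally likely choices, so probability 1/20; weight (1/8)·(1/20) = 1/160 each.
If it is under cup 6 (prior 1/8): the dealer has 35 equally likely choices, so probability 1/35; weight (1/8)·(1/35) = 1/280.
The weights sum to 1/35.
So P(the pea under cup 6 | the dealer opened cup 1, cup 4, and cup 7) = (1/280) / (1/35) = 1/8.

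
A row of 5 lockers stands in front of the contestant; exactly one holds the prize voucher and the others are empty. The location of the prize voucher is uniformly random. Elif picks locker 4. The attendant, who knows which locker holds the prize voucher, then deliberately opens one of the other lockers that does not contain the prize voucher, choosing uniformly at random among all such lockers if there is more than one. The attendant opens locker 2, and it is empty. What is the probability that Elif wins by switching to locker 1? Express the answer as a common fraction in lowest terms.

4/15

Apply Bayes' rule, conditioning on where the prize voucher actually is.
If it is in any of lockers 1, 3, and 5 (prior 1/5 each): the attendant has 3 equally likely choices, so probability 1/3; weight (1/5)·(1/3) = 1/15 each.
If it is in locker 2 (prior 1/5): the attendant opened locker 2, so this case is ruled out; weight (1/5)·0 = 0.
If it is in locker 4 (prior 1/5): the attendant has 4 equally likely choices, so probability 1/4; weight (1/5)·(1/4) = 1/20.
The weights sum to 1/4.
So P(the prize voucher in locker 1 | the attendant opened locker 2) = (1/15) / (1/4) = 4/15.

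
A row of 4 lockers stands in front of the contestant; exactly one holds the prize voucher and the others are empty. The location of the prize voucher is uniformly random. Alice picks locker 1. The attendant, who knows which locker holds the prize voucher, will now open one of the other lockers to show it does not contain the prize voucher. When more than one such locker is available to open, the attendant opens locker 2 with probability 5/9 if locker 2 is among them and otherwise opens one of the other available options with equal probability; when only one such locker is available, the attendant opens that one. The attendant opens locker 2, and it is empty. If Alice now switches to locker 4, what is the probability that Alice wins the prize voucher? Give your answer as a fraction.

1/3

Apply Bayes' rule, conditioning on where the prize voucher actually is.
If it is in any of lockers 1, 3, and 4 (prior 1/4 each): locker 2 is available, opened with probability 5/9; weight (1/4)·(5/9) = 5/36 each.
If it is in locker 2 (prior 1/4): the attendant opened locker 2, so this case is ruled out; weight (1/4)·0 = 0.
The weights sum to 5/12.
So P(the prize voucher in locker 4 | the attendant opened locker 2) = (5/36) / (5/12) = 1/3.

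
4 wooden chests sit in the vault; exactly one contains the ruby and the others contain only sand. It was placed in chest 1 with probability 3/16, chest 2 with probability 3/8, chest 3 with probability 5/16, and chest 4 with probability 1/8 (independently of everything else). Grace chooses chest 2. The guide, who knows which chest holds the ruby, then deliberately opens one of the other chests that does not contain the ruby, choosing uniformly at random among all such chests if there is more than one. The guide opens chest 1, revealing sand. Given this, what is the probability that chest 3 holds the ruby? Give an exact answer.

5/11

Condition on the true location of the ruby.
If it is in chest 1 (prior 3/16): the guide opened chest 1, so this case is ruled out; weight (3/16)·0 = 0.
If it is in chest 2 (prior 3/8): the guide has 3 equally likely choices, so probability 1/3; weight (3/8)·(1/3) = 1/8.
If it is in chest 3 (prior 5/16): the guide has 2 equally likely choices, so probability 1/2; weight (5/16)·(1/2) = 5/32.
If it is in chest 4 (prior 1/8): the guide has 2 equally likely choices, so probability 1/2; weight (1/8)·(1/2) = 1/16.
The weights sum to 11/32.
So P(the ruby in chest 3 | the guide opened chest 1) = (5/32) / (11/32) = 5/11.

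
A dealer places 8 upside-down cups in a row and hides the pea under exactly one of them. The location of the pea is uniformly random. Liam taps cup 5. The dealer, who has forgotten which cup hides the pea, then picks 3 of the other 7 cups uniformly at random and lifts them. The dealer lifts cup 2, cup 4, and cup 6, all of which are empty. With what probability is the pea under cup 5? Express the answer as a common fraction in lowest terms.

1/5

Condition on the true location of the pea.
If it is under any of cups 1, 3, 5, 7, and 8 (prior 1/8 each): the dealer picks exactly this set with probability 1/35 regardless, and none is the prize; weight (1/8)·(1/35) = 1/280 each.
If it is under any of cups 2, 4, and 6 (prior 1/8 each): that cup was opened and seen not to hold the prize — ruled out; weight (1/8)·0 = 0 each.
The weights sum to 1/56.
So P(the pea under cup 5 | the dealer opened cup 2, cup 4, and cup 6) = (1/280) / (1/56) = 1/5.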